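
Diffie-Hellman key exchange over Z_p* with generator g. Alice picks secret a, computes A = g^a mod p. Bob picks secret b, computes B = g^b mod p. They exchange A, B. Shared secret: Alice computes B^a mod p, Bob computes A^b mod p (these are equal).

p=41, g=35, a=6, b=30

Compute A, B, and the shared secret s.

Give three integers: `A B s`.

Answer: 39 9 40

Derivation:
A = 35^6 mod 41  (bits of 6 = 110)
  bit 0 = 1: r = r^2 * 35 mod 41 = 1^2 * 35 = 1*35 = 35
  bit 1 = 1: r = r^2 * 35 mod 41 = 35^2 * 35 = 36*35 = 30
  bit 2 = 0: r = r^2 mod 41 = 30^2 = 39
  -> A = 39
B = 35^30 mod 41  (bits of 30 = 11110)
  bit 0 = 1: r = r^2 * 35 mod 41 = 1^2 * 35 = 1*35 = 35
  bit 1 = 1: r = r^2 * 35 mod 41 = 35^2 * 35 = 36*35 = 30
  bit 2 = 1: r = r^2 * 35 mod 41 = 30^2 * 35 = 39*35 = 12
  bit 3 = 1: r = r^2 * 35 mod 41 = 12^2 * 35 = 21*35 = 38
  bit 4 = 0: r = r^2 mod 41 = 38^2 = 9
  -> B = 9
s = B^a = 9^6 mod 41  (bits of 6 = 110)
  bit 0 = 1: r = r^2 * 9 mod 41 = 1^2 * 9 = 1*9 = 9
  bit 1 = 1: r = r^2 * 9 mod 41 = 9^2 * 9 = 40*9 = 32
  bit 2 = 0: r = r^2 mod 41 = 32^2 = 40
  -> s = B^a = 40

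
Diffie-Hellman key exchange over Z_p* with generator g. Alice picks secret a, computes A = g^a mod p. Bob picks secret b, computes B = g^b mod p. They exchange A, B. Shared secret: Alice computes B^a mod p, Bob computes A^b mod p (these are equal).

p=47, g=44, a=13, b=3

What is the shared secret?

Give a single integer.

Answer: 15

Derivation:
A = 44^13 mod 47  (bits of 13 = 1101)
  bit 0 = 1: r = r^2 * 44 mod 47 = 1^2 * 44 = 1*44 = 44
  bit 1 = 1: r = r^2 * 44 mod 47 = 44^2 * 44 = 9*44 = 20
  bit 2 = 0: r = r^2 mod 47 = 20^2 = 24
  bit 3 = 1: r = r^2 * 44 mod 47 = 24^2 * 44 = 12*44 = 11
  -> A = 11
B = 44^3 mod 47  (bits of 3 = 11)
  bit 0 = 1: r = r^2 * 44 mod 47 = 1^2 * 44 = 1*44 = 44
  bit 1 = 1: r = r^2 * 44 mod 47 = 44^2 * 44 = 9*44 = 20
  -> B = 20
s = B^a = 20^13 mod 47  (bits of 13 = 1101)
  bit 0 = 1: r = r^2 * 20 mod 47 = 1^2 * 20 = 1*20 = 20
  bit 1 = 1: r = r^2 * 20 mod 47 = 20^2 * 20 = 24*20 = 10
  bit 2 = 0: r = r^2 mod 47 = 10^2 = 6
  bit 3 = 1: r = r^2 * 20 mod 47 = 6^2 * 20 = 36*20 = 15
  -> s = B^a = 15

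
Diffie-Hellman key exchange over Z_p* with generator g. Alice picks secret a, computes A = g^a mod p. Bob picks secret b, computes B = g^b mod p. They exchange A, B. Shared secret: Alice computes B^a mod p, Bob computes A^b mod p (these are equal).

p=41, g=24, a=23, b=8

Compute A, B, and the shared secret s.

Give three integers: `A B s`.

A = 24^23 mod 41  (bits of 23 = 10111)
  bit 0 = 1: r = r^2 * 24 mod 41 = 1^2 * 24 = 1*24 = 24
  bit 1 = 0: r = r^2 mod 41 = 24^2 = 2
  bit 2 = 1: r = r^2 * 24 mod 41 = 2^2 * 24 = 4*24 = 14
  bit 3 = 1: r = r^2 * 24 mod 41 = 14^2 * 24 = 32*24 = 30
  bit 4 = 1: r = r^2 * 24 mod 41 = 30^2 * 24 = 39*24 = 34
  -> A = 34
B = 24^8 mod 41  (bits of 8 = 1000)
  bit 0 = 1: r = r^2 * 24 mod 41 = 1^2 * 24 = 1*24 = 24
  bit 1 = 0: r = r^2 mod 41 = 24^2 = 2
  bit 2 = 0: r = r^2 mod 41 = 2^2 = 4
  bit 3 = 0: r = r^2 mod 41 = 4^2 = 16
  -> B = 16
s = B^a = 16^23 mod 41  (bits of 23 = 10111)
  bit 0 = 1: r = r^2 * 16 mod 41 = 1^2 * 16 = 1*16 = 16
  bit 1 = 0: r = r^2 mod 41 = 16^2 = 10
  bit 2 = 1: r = r^2 * 16 mod 41 = 10^2 * 16 = 18*16 = 1
  bit 3 = 1: r = r^2 * 16 mod 41 = 1^2 * 16 = 1*16 = 16
  bit 4 = 1: r = r^2 * 16 mod 41 = 16^2 * 16 = 10*16 = 37
  -> s = B^a = 37

Answer: 34 16 37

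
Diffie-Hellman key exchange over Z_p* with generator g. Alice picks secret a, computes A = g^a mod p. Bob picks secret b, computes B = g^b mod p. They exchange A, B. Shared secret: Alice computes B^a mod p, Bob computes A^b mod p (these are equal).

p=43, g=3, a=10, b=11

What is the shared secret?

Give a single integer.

A = 3^10 mod 43  (bits of 10 = 1010)
  bit 0 = 1: r = r^2 * 3 mod 43 = 1^2 * 3 = 1*3 = 3
  bit 1 = 0: r = r^2 mod 43 = 3^2 = 9
  bit 2 = 1: r = r^2 * 3 mod 43 = 9^2 * 3 = 38*3 = 28
  bit 3 = 0: r = r^2 mod 43 = 28^2 = 10
  -> A = 10
B = 3^11 mod 43  (bits of 11 = 1011)
  bit 0 = 1: r = r^2 * 3 mod 43 = 1^2 * 3 = 1*3 = 3
  bit 1 = 0: r = r^2 mod 43 = 3^2 = 9
  bit 2 = 1: r = r^2 * 3 mod 43 = 9^2 * 3 = 38*3 = 28
  bit 3 = 1: r = r^2 * 3 mod 43 = 28^2 * 3 = 10*3 = 30
  -> B = 30
s = B^a = 30^10 mod 43  (bits of 10 = 1010)
  bit 0 = 1: r = r^2 * 30 mod 43 = 1^2 * 30 = 1*30 = 30
  bit 1 = 0: r = r^2 mod 43 = 30^2 = 40
  bit 2 = 1: r = r^2 * 30 mod 43 = 40^2 * 30 = 9*30 = 12
  bit 3 = 0: r = r^2 mod 43 = 12^2 = 15
  -> s = B^a = 15

Answer: 15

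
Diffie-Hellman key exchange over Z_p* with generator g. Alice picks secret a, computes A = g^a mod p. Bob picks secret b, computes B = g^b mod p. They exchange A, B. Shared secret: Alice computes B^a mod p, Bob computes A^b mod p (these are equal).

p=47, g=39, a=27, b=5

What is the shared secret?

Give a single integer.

A = 39^27 mod 47  (bits of 27 = 11011)
  bit 0 = 1: r = r^2 * 39 mod 47 = 1^2 * 39 = 1*39 = 39
  bit 1 = 1: r = r^2 * 39 mod 47 = 39^2 * 39 = 17*39 = 5
  bit 2 = 0: r = r^2 mod 47 = 5^2 = 25
  bit 3 = 1: r = r^2 * 39 mod 47 = 25^2 * 39 = 14*39 = 29
  bit 4 = 1: r = r^2 * 39 mod 47 = 29^2 * 39 = 42*39 = 40
  -> A = 40
B = 39^5 mod 47  (bits of 5 = 101)
  bit 0 = 1: r = r^2 * 39 mod 47 = 1^2 * 39 = 1*39 = 39
  bit 1 = 0: r = r^2 mod 47 = 39^2 = 17
  bit 2 = 1: r = r^2 * 39 mod 47 = 17^2 * 39 = 7*39 = 38
  -> B = 38
s = B^a = 38^27 mod 47  (bits of 27 = 11011)
  bit 0 = 1: r = r^2 * 38 mod 47 = 1^2 * 38 = 1*38 = 38
  bit 1 = 1: r = r^2 * 38 mod 47 = 38^2 * 38 = 34*38 = 23
  bit 2 = 0: r = r^2 mod 47 = 23^2 = 12
  bit 3 = 1: r = r^2 * 38 mod 47 = 12^2 * 38 = 3*38 = 20
  bit 4 = 1: r = r^2 * 38 mod 47 = 20^2 * 38 = 24*38 = 19
  -> s = B^a = 19

Answer: 19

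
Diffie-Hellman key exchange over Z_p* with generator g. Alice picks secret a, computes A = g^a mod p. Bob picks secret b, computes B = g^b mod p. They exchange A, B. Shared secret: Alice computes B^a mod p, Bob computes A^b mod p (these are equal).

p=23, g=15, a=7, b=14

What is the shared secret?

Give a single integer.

A = 15^7 mod 23  (bits of 7 = 111)
  bit 0 = 1: r = r^2 * 15 mod 23 = 1^2 * 15 = 1*15 = 15
  bit 1 = 1: r = r^2 * 15 mod 23 = 15^2 * 15 = 18*15 = 17
  bit 2 = 1: r = r^2 * 15 mod 23 = 17^2 * 15 = 13*15 = 11
  -> A = 11
B = 15^14 mod 23  (bits of 14 = 1110)
  bit 0 = 1: r = r^2 * 15 mod 23 = 1^2 * 15 = 1*15 = 15
  bit 1 = 1: r = r^2 * 15 mod 23 = 15^2 * 15 = 18*15 = 17
  bit 2 = 1: r = r^2 * 15 mod 23 = 17^2 * 15 = 13*15 = 11
  bit 3 = 0: r = r^2 mod 23 = 11^2 = 6
  -> B = 6
s = B^a = 6^7 mod 23  (bits of 7 = 111)
  bit 0 = 1: r = r^2 * 6 mod 23 = 1^2 * 6 = 1*6 = 6
  bit 1 = 1: r = r^2 * 6 mod 23 = 6^2 * 6 = 13*6 = 9
  bit 2 = 1: r = r^2 * 6 mod 23 = 9^2 * 6 = 12*6 = 3
  -> s = B^a = 3

Answer: 3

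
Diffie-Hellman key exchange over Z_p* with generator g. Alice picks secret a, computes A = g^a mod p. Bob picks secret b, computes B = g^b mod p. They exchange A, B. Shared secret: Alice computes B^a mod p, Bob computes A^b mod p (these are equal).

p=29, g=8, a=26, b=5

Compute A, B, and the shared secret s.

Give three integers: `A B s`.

A = 8^26 mod 29  (bits of 26 = 11010)
  bit 0 = 1: r = r^2 * 8 mod 29 = 1^2 * 8 = 1*8 = 8
  bit 1 = 1: r = r^2 * 8 mod 29 = 8^2 * 8 = 6*8 = 19
  bit 2 = 0: r = r^2 mod 29 = 19^2 = 13
  bit 3 = 1: r = r^2 * 8 mod 29 = 13^2 * 8 = 24*8 = 18
  bit 4 = 0: r = r^2 mod 29 = 18^2 = 5
  -> A = 5
B = 8^5 mod 29  (bits of 5 = 101)
  bit 0 = 1: r = r^2 * 8 mod 29 = 1^2 * 8 = 1*8 = 8
  bit 1 = 0: r = r^2 mod 29 = 8^2 = 6
  bit 2 = 1: r = r^2 * 8 mod 29 = 6^2 * 8 = 7*8 = 27
  -> B = 27
s = B^a = 27^26 mod 29  (bits of 26 = 11010)
  bit 0 = 1: r = r^2 * 27 mod 29 = 1^2 * 27 = 1*27 = 27
  bit 1 = 1: r = r^2 * 27 mod 29 = 27^2 * 27 = 4*27 = 21
  bit 2 = 0: r = r^2 mod 29 = 21^2 = 6
  bit 3 = 1: r = r^2 * 27 mod 29 = 6^2 * 27 = 7*27 = 15
  bit 4 = 0: r = r^2 mod 29 = 15^2 = 22
  -> s = B^a = 22

Answer: 5 27 22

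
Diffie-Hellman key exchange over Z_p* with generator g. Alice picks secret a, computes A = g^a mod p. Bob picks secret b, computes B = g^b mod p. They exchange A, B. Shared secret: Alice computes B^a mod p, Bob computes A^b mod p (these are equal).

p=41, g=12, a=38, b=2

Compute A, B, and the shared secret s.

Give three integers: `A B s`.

A = 12^38 mod 41  (bits of 38 = 100110)
  bit 0 = 1: r = r^2 * 12 mod 41 = 1^2 * 12 = 1*12 = 12
  bit 1 = 0: r = r^2 mod 41 = 12^2 = 21
  bit 2 = 0: r = r^2 mod 41 = 21^2 = 31
  bit 3 = 1: r = r^2 * 12 mod 41 = 31^2 * 12 = 18*12 = 11
  bit 4 = 1: r = r^2 * 12 mod 41 = 11^2 * 12 = 39*12 = 17
  bit 5 = 0: r = r^2 mod 41 = 17^2 = 2
  -> A = 2
B = 12^2 mod 41  (bits of 2 = 10)
  bit 0 = 1: r = r^2 * 12 mod 41 = 1^2 * 12 = 1*12 = 12
  bit 1 = 0: r = r^2 mod 41 = 12^2 = 21
  -> B = 21
s = B^a = 21^38 mod 41  (bits of 38 = 100110)
  bit 0 = 1: r = r^2 * 21 mod 41 = 1^2 * 21 = 1*21 = 21
  bit 1 = 0: r = r^2 mod 41 = 21^2 = 31
  bit 2 = 0: r = r^2 mod 41 = 31^2 = 18
  bit 3 = 1: r = r^2 * 21 mod 41 = 18^2 * 21 = 37*21 = 39
  bit 4 = 1: r = r^2 * 21 mod 41 = 39^2 * 21 = 4*21 = 2
  bit 5 = 0: r = r^2 mod 41 = 2^2 = 4
  -> s = B^a = 4

Answer: 2 21 4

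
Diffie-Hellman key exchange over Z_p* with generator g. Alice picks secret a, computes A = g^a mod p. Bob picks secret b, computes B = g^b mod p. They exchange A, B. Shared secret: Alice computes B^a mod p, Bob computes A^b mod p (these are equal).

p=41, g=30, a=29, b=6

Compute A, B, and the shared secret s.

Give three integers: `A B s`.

Answer: 12 33 36

Derivation:
A = 30^29 mod 41  (bits of 29 = 11101)
  bit 0 = 1: r = r^2 * 30 mod 41 = 1^2 * 30 = 1*30 = 30
  bit 1 = 1: r = r^2 * 30 mod 41 = 30^2 * 30 = 39*30 = 22
  bit 2 = 1: r = r^2 * 30 mod 41 = 22^2 * 30 = 33*30 = 6
  bit 3 = 0: r = r^2 mod 41 = 6^2 = 36
  bit 4 = 1: r = r^2 * 30 mod 41 = 36^2 * 30 = 25*30 = 12
  -> A = 12
B = 30^6 mod 41  (bits of 6 = 110)
  bit 0 = 1: r = r^2 * 30 mod 41 = 1^2 * 30 = 1*30 = 30
  bit 1 = 1: r = r^2 * 30 mod 41 = 30^2 * 30 = 39*30 = 22
  bit 2 = 0: r = r^2 mod 41 = 22^2 = 33
  -> B = 33
s = B^a = 33^29 mod 41  (bits of 29 = 11101)
  bit 0 = 1: r = r^2 * 33 mod 41 = 1^2 * 33 = 1*33 = 33
  bit 1 = 1: r = r^2 * 33 mod 41 = 33^2 * 33 = 23*33 = 21
  bit 2 = 1: r = r^2 * 33 mod 41 = 21^2 * 33 = 31*33 = 39
  bit 3 = 0: r = r^2 mod 41 = 39^2 = 4
  bit 4 = 1: r = r^2 * 33 mod 41 = 4^2 * 33 = 16*33 = 36
  -> s = B^a = 36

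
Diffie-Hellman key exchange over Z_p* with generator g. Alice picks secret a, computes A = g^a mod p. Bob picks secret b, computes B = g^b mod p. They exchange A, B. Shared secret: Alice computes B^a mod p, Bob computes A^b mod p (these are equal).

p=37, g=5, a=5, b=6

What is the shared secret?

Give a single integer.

A = 5^5 mod 37  (bits of 5 = 101)
  bit 0 = 1: r = r^2 * 5 mod 37 = 1^2 * 5 = 1*5 = 5
  bit 1 = 0: r = r^2 mod 37 = 5^2 = 25
  bit 2 = 1: r = r^2 * 5 mod 37 = 25^2 * 5 = 33*5 = 17
  -> A = 17
B = 5^6 mod 37  (bits of 6 = 110)
  bit 0 = 1: r = r^2 * 5 mod 37 = 1^2 * 5 = 1*5 = 5
  bit 1 = 1: r = r^2 * 5 mod 37 = 5^2 * 5 = 25*5 = 14
  bit 2 = 0: r = r^2 mod 37 = 14^2 = 11
  -> B = 11
s = B^a = 11^5 mod 37  (bits of 5 = 101)
  bit 0 = 1: r = r^2 * 11 mod 37 = 1^2 * 11 = 1*11 = 11
  bit 1 = 0: r = r^2 mod 37 = 11^2 = 10
  bit 2 = 1: r = r^2 * 11 mod 37 = 10^2 * 11 = 26*11 = 27
  -> s = B^a = 27

Answer: 27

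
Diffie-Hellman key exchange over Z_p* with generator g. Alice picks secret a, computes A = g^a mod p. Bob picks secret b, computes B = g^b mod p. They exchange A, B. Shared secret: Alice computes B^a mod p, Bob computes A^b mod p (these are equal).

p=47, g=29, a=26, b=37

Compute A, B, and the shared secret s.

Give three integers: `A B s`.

A = 29^26 mod 47  (bits of 26 = 11010)
  bit 0 = 1: r = r^2 * 29 mod 47 = 1^2 * 29 = 1*29 = 29
  bit 1 = 1: r = r^2 * 29 mod 47 = 29^2 * 29 = 42*29 = 43
  bit 2 = 0: r = r^2 mod 47 = 43^2 = 16
  bit 3 = 1: r = r^2 * 29 mod 47 = 16^2 * 29 = 21*29 = 45
  bit 4 = 0: r = r^2 mod 47 = 45^2 = 4
  -> A = 4
B = 29^37 mod 47  (bits of 37 = 100101)
  bit 0 = 1: r = r^2 * 29 mod 47 = 1^2 * 29 = 1*29 = 29
  bit 1 = 0: r = r^2 mod 47 = 29^2 = 42
  bit 2 = 0: r = r^2 mod 47 = 42^2 = 25
  bit 3 = 1: r = r^2 * 29 mod 47 = 25^2 * 29 = 14*29 = 30
  bit 4 = 0: r = r^2 mod 47 = 30^2 = 7
  bit 5 = 1: r = r^2 * 29 mod 47 = 7^2 * 29 = 2*29 = 11
  -> B = 11
s = B^a = 11^26 mod 47  (bits of 26 = 11010)
  bit 0 = 1: r = r^2 * 11 mod 47 = 1^2 * 11 = 1*11 = 11
  bit 1 = 1: r = r^2 * 11 mod 47 = 11^2 * 11 = 27*11 = 15
  bit 2 = 0: r = r^2 mod 47 = 15^2 = 37
  bit 3 = 1: r = r^2 * 11 mod 47 = 37^2 * 11 = 6*11 = 19
  bit 4 = 0: r = r^2 mod 47 = 19^2 = 32
  -> s = B^a = 32

Answer: 4 11 32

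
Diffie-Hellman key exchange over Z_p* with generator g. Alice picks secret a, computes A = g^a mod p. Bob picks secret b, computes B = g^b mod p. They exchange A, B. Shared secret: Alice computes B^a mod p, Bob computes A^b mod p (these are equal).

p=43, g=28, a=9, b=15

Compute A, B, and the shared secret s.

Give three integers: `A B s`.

A = 28^9 mod 43  (bits of 9 = 1001)
  bit 0 = 1: r = r^2 * 28 mod 43 = 1^2 * 28 = 1*28 = 28
  bit 1 = 0: r = r^2 mod 43 = 28^2 = 10
  bit 2 = 0: r = r^2 mod 43 = 10^2 = 14
  bit 3 = 1: r = r^2 * 28 mod 43 = 14^2 * 28 = 24*28 = 27
  -> A = 27
B = 28^15 mod 43  (bits of 15 = 1111)
  bit 0 = 1: r = r^2 * 28 mod 43 = 1^2 * 28 = 1*28 = 28
  bit 1 = 1: r = r^2 * 28 mod 43 = 28^2 * 28 = 10*28 = 22
  bit 2 = 1: r = r^2 * 28 mod 43 = 22^2 * 28 = 11*28 = 7
  bit 3 = 1: r = r^2 * 28 mod 43 = 7^2 * 28 = 6*28 = 39
  -> B = 39
s = B^a = 39^9 mod 43  (bits of 9 = 1001)
  bit 0 = 1: r = r^2 * 39 mod 43 = 1^2 * 39 = 1*39 = 39
  bit 1 = 0: r = r^2 mod 43 = 39^2 = 16
  bit 2 = 0: r = r^2 mod 43 = 16^2 = 41
  bit 3 = 1: r = r^2 * 39 mod 43 = 41^2 * 39 = 4*39 = 27
  -> s = B^a = 27

Answer: 27 39 27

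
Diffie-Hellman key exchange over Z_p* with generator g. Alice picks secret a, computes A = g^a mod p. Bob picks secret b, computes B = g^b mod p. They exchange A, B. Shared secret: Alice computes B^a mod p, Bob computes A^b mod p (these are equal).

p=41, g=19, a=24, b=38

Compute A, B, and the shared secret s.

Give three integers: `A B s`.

Answer: 18 5 10

Derivation:
A = 19^24 mod 41  (bits of 24 = 11000)
  bit 0 = 1: r = r^2 * 19 mod 41 = 1^2 * 19 = 1*19 = 19
  bit 1 = 1: r = r^2 * 19 mod 41 = 19^2 * 19 = 33*19 = 12
  bit 2 = 0: r = r^2 mod 41 = 12^2 = 21
  bit 3 = 0: r = r^2 mod 41 = 21^2 = 31
  bit 4 = 0: r = r^2 mod 41 = 31^2 = 18
  -> A = 18
B = 19^38 mod 41  (bits of 38 = 100110)
  bit 0 = 1: r = r^2 * 19 mod 41 = 1^2 * 19 = 1*19 = 19
  bit 1 = 0: r = r^2 mod 41 = 19^2 = 33
  bit 2 = 0: r = r^2 mod 41 = 33^2 = 23
  bit 3 = 1: r = r^2 * 19 mod 41 = 23^2 * 19 = 37*19 = 6
  bit 4 = 1: r = r^2 * 19 mod 41 = 6^2 * 19 = 36*19 = 28
  bit 5 = 0: r = r^2 mod 41 = 28^2 = 5
  -> B = 5
s = B^a = 5^24 mod 41  (bits of 24 = 11000)
  bit 0 = 1: r = r^2 * 5 mod 41 = 1^2 * 5 = 1*5 = 5
  bit 1 = 1: r = r^2 * 5 mod 41 = 5^2 * 5 = 25*5 = 2
  bit 2 = 0: r = r^2 mod 41 = 2^2 = 4
  bit 3 = 0: r = r^2 mod 41 = 4^2 = 16
  bit 4 = 0: r = r^2 mod 41 = 16^2 = 10
  -> s = B^a = 10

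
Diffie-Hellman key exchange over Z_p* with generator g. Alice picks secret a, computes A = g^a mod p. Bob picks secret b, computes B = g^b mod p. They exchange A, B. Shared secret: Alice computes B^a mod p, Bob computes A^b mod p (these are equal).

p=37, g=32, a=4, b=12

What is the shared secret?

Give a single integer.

Answer: 10

Derivation:
A = 32^4 mod 37  (bits of 4 = 100)
  bit 0 = 1: r = r^2 * 32 mod 37 = 1^2 * 32 = 1*32 = 32
  bit 1 = 0: r = r^2 mod 37 = 32^2 = 25
  bit 2 = 0: r = r^2 mod 37 = 25^2 = 33
  -> A = 33
B = 32^12 mod 37  (bits of 12 = 1100)
  bit 0 = 1: r = r^2 * 32 mod 37 = 1^2 * 32 = 1*32 = 32
  bit 1 = 1: r = r^2 * 32 mod 37 = 32^2 * 32 = 25*32 = 23
  bit 2 = 0: r = r^2 mod 37 = 23^2 = 11
  bit 3 = 0: r = r^2 mod 37 = 11^2 = 10
  -> B = 10
s = B^a = 10^4 mod 37  (bits of 4 = 100)
  bit 0 = 1: r = r^2 * 10 mod 37 = 1^2 * 10 = 1*10 = 10
  bit 1 = 0: r = r^2 mod 37 = 10^2 = 26
  bit 2 = 0: r = r^2 mod 37 = 26^2 = 10
  -> s = B^a = 10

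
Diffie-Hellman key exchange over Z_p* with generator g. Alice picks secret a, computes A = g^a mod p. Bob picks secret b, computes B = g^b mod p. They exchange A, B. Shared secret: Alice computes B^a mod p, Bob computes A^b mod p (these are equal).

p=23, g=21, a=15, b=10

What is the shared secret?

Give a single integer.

Answer: 13

Derivation:
A = 21^15 mod 23  (bits of 15 = 1111)
  bit 0 = 1: r = r^2 * 21 mod 23 = 1^2 * 21 = 1*21 = 21
  bit 1 = 1: r = r^2 * 21 mod 23 = 21^2 * 21 = 4*21 = 15
  bit 2 = 1: r = r^2 * 21 mod 23 = 15^2 * 21 = 18*21 = 10
  bit 3 = 1: r = r^2 * 21 mod 23 = 10^2 * 21 = 8*21 = 7
  -> A = 7
B = 21^10 mod 23  (bits of 10 = 1010)
  bit 0 = 1: r = r^2 * 21 mod 23 = 1^2 * 21 = 1*21 = 21
  bit 1 = 0: r = r^2 mod 23 = 21^2 = 4
  bit 2 = 1: r = r^2 * 21 mod 23 = 4^2 * 21 = 16*21 = 14
  bit 3 = 0: r = r^2 mod 23 = 14^2 = 12
  -> B = 12
s = B^a = 12^15 mod 23  (bits of 15 = 1111)
  bit 0 = 1: r = r^2 * 12 mod 23 = 1^2 * 12 = 1*12 = 12
  bit 1 = 1: r = r^2 * 12 mod 23 = 12^2 * 12 = 6*12 = 3
  bit 2 = 1: r = r^2 * 12 mod 23 = 3^2 * 12 = 9*12 = 16
  bit 3 = 1: r = r^2 * 12 mod 23 = 16^2 * 12 = 3*12 = 13
  -> s = B^a = 13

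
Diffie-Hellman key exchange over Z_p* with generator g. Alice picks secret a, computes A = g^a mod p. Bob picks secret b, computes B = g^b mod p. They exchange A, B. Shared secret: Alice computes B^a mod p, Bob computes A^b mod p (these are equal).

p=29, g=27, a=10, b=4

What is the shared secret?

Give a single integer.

A = 27^10 mod 29  (bits of 10 = 1010)
  bit 0 = 1: r = r^2 * 27 mod 29 = 1^2 * 27 = 1*27 = 27
  bit 1 = 0: r = r^2 mod 29 = 27^2 = 4
  bit 2 = 1: r = r^2 * 27 mod 29 = 4^2 * 27 = 16*27 = 26
  bit 3 = 0: r = r^2 mod 29 = 26^2 = 9
  -> A = 9
B = 27^4 mod 29  (bits of 4 = 100)
  bit 0 = 1: r = r^2 * 27 mod 29 = 1^2 * 27 = 1*27 = 27
  bit 1 = 0: r = r^2 mod 29 = 27^2 = 4
  bit 2 = 0: r = r^2 mod 29 = 4^2 = 16
  -> B = 16
s = B^a = 16^10 mod 29  (bits of 10 = 1010)
  bit 0 = 1: r = r^2 * 16 mod 29 = 1^2 * 16 = 1*16 = 16
  bit 1 = 0: r = r^2 mod 29 = 16^2 = 24
  bit 2 = 1: r = r^2 * 16 mod 29 = 24^2 * 16 = 25*16 = 23
  bit 3 = 0: r = r^2 mod 29 = 23^2 = 7
  -> s = B^a = 7

Answer: 7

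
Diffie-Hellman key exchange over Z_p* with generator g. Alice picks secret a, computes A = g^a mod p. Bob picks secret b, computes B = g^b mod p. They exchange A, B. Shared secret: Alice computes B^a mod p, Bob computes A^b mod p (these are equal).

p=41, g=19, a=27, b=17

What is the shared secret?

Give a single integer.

A = 19^27 mod 41  (bits of 27 = 11011)
  bit 0 = 1: r = r^2 * 19 mod 41 = 1^2 * 19 = 1*19 = 19
  bit 1 = 1: r = r^2 * 19 mod 41 = 19^2 * 19 = 33*19 = 12
  bit 2 = 0: r = r^2 mod 41 = 12^2 = 21
  bit 3 = 1: r = r^2 * 19 mod 41 = 21^2 * 19 = 31*19 = 15
  bit 4 = 1: r = r^2 * 19 mod 41 = 15^2 * 19 = 20*19 = 11
  -> A = 11
B = 19^17 mod 41  (bits of 17 = 10001)
  bit 0 = 1: r = r^2 * 19 mod 41 = 1^2 * 19 = 1*19 = 19
  bit 1 = 0: r = r^2 mod 41 = 19^2 = 33
  bit 2 = 0: r = r^2 mod 41 = 33^2 = 23
  bit 3 = 0: r = r^2 mod 41 = 23^2 = 37
  bit 4 = 1: r = r^2 * 19 mod 41 = 37^2 * 19 = 16*19 = 17
  -> B = 17
s = B^a = 17^27 mod 41  (bits of 27 = 11011)
  bit 0 = 1: r = r^2 * 17 mod 41 = 1^2 * 17 = 1*17 = 17
  bit 1 = 1: r = r^2 * 17 mod 41 = 17^2 * 17 = 2*17 = 34
  bit 2 = 0: r = r^2 mod 41 = 34^2 = 8
  bit 3 = 1: r = r^2 * 17 mod 41 = 8^2 * 17 = 23*17 = 22
  bit 4 = 1: r = r^2 * 17 mod 41 = 22^2 * 17 = 33*17 = 28
  -> s = B^a = 28

Answer: 28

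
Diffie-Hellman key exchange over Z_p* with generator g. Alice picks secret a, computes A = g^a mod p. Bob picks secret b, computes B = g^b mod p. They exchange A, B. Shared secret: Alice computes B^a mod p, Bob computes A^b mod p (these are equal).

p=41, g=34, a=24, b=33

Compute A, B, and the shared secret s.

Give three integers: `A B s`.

Answer: 18 12 10

Derivation:
A = 34^24 mod 41  (bits of 24 = 11000)
  bit 0 = 1: r = r^2 * 34 mod 41 = 1^2 * 34 = 1*34 = 34
  bit 1 = 1: r = r^2 * 34 mod 41 = 34^2 * 34 = 8*34 = 26
  bit 2 = 0: r = r^2 mod 41 = 26^2 = 20
  bit 3 = 0: r = r^2 mod 41 = 20^2 = 31
  bit 4 = 0: r = r^2 mod 41 = 31^2 = 18
  -> A = 18
B = 34^33 mod 41  (bits of 33 = 100001)
  bit 0 = 1: r = r^2 * 34 mod 41 = 1^2 * 34 = 1*34 = 34
  bit 1 = 0: r = r^2 mod 41 = 34^2 = 8
  bit 2 = 0: r = r^2 mod 41 = 8^2 = 23
  bit 3 = 0: r = r^2 mod 41 = 23^2 = 37
  bit 4 = 0: r = r^2 mod 41 = 37^2 = 16
  bit 5 = 1: r = r^2 * 34 mod 41 = 16^2 * 34 = 10*34 = 12
  -> B = 12
s = B^a = 12^24 mod 41  (bits of 24 = 11000)
  bit 0 = 1: r = r^2 * 12 mod 41 = 1^2 * 12 = 1*12 = 12
  bit 1 = 1: r = r^2 * 12 mod 41 = 12^2 * 12 = 21*12 = 6
  bit 2 = 0: r = r^2 mod 41 = 6^2 = 36
  bit 3 = 0: r = r^2 mod 41 = 36^2 = 25
  bit 4 = 0: r = r^2 mod 41 = 25^2 = 10
  -> s = B^a = 10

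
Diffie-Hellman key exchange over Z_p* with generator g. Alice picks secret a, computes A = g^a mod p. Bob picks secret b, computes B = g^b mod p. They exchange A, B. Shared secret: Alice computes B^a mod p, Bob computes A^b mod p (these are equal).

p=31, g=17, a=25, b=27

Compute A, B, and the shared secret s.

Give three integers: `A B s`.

Answer: 6 29 30

Derivation:
A = 17^25 mod 31  (bits of 25 = 11001)
  bit 0 = 1: r = r^2 * 17 mod 31 = 1^2 * 17 = 1*17 = 17
  bit 1 = 1: r = r^2 * 17 mod 31 = 17^2 * 17 = 10*17 = 15
  bit 2 = 0: r = r^2 mod 31 = 15^2 = 8
  bit 3 = 0: r = r^2 mod 31 = 8^2 = 2
  bit 4 = 1: r = r^2 * 17 mod 31 = 2^2 * 17 = 4*17 = 6
  -> A = 6
B = 17^27 mod 31  (bits of 27 = 11011)
  bit 0 = 1: r = r^2 * 17 mod 31 = 1^2 * 17 = 1*17 = 17
  bit 1 = 1: r = r^2 * 17 mod 31 = 17^2 * 17 = 10*17 = 15
  bit 2 = 0: r = r^2 mod 31 = 15^2 = 8
  bit 3 = 1: r = r^2 * 17 mod 31 = 8^2 * 17 = 2*17 = 3
  bit 4 = 1: r = r^2 * 17 mod 31 = 3^2 * 17 = 9*17 = 29
  -> B = 29
s = B^a = 29^25 mod 31  (bits of 25 = 11001)
  bit 0 = 1: r = r^2 * 29 mod 31 = 1^2 * 29 = 1*29 = 29
  bit 1 = 1: r = r^2 * 29 mod 31 = 29^2 * 29 = 4*29 = 23
  bit 2 = 0: r = r^2 mod 31 = 23^2 = 2
  bit 3 = 0: r = r^2 mod 31 = 2^2 = 4
  bit 4 = 1: r = r^2 * 29 mod 31 = 4^2 * 29 = 16*29 = 30
  -> s = B^a = 30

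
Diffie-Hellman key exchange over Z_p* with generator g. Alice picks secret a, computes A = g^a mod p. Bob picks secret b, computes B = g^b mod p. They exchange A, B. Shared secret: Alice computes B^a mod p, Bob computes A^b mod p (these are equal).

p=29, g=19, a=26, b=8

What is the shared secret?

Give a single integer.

Answer: 20

Derivation:
A = 19^26 mod 29  (bits of 26 = 11010)
  bit 0 = 1: r = r^2 * 19 mod 29 = 1^2 * 19 = 1*19 = 19
  bit 1 = 1: r = r^2 * 19 mod 29 = 19^2 * 19 = 13*19 = 15
  bit 2 = 0: r = r^2 mod 29 = 15^2 = 22
  bit 3 = 1: r = r^2 * 19 mod 29 = 22^2 * 19 = 20*19 = 3
  bit 4 = 0: r = r^2 mod 29 = 3^2 = 9
  -> A = 9
B = 19^8 mod 29  (bits of 8 = 1000)
  bit 0 = 1: r = r^2 * 19 mod 29 = 1^2 * 19 = 1*19 = 19
  bit 1 = 0: r = r^2 mod 29 = 19^2 = 13
  bit 2 = 0: r = r^2 mod 29 = 13^2 = 24
  bit 3 = 0: r = r^2 mod 29 = 24^2 = 25
  -> B = 25
s = B^a = 25^26 mod 29  (bits of 26 = 11010)
  bit 0 = 1: r = r^2 * 25 mod 29 = 1^2 * 25 = 1*25 = 25
  bit 1 = 1: r = r^2 * 25 mod 29 = 25^2 * 25 = 16*25 = 23
  bit 2 = 0: r = r^2 mod 29 = 23^2 = 7
  bit 3 = 1: r = r^2 * 25 mod 29 = 7^2 * 25 = 20*25 = 7
  bit 4 = 0: r = r^2 mod 29 = 7^2 = 20
  -> s = B^a = 20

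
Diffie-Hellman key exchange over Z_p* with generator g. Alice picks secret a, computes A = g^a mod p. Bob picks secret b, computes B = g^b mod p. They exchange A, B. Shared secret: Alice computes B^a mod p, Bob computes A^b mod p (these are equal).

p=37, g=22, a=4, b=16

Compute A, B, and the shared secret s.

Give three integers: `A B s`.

A = 22^4 mod 37  (bits of 4 = 100)
  bit 0 = 1: r = r^2 * 22 mod 37 = 1^2 * 22 = 1*22 = 22
  bit 1 = 0: r = r^2 mod 37 = 22^2 = 3
  bit 2 = 0: r = r^2 mod 37 = 3^2 = 9
  -> A = 9
B = 22^16 mod 37  (bits of 16 = 10000)
  bit 0 = 1: r = r^2 * 22 mod 37 = 1^2 * 22 = 1*22 = 22
  bit 1 = 0: r = r^2 mod 37 = 22^2 = 3
  bit 2 = 0: r = r^2 mod 37 = 3^2 = 9
  bit 3 = 0: r = r^2 mod 37 = 9^2 = 7
  bit 4 = 0: r = r^2 mod 37 = 7^2 = 12
  -> B = 12
s = B^a = 12^4 mod 37  (bits of 4 = 100)
  bit 0 = 1: r = r^2 * 12 mod 37 = 1^2 * 12 = 1*12 = 12
  bit 1 = 0: r = r^2 mod 37 = 12^2 = 33
  bit 2 = 0: r = r^2 mod 37 = 33^2 = 16
  -> s = B^a = 16

Answer: 9 12 16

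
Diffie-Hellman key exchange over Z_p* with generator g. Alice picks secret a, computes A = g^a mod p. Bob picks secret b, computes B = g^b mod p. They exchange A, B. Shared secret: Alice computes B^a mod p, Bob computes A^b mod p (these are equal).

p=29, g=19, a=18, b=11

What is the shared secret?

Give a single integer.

Answer: 13

Derivation:
A = 19^18 mod 29  (bits of 18 = 10010)
  bit 0 = 1: r = r^2 * 19 mod 29 = 1^2 * 19 = 1*19 = 19
  bit 1 = 0: r = r^2 mod 29 = 19^2 = 13
  bit 2 = 0: r = r^2 mod 29 = 13^2 = 24
  bit 3 = 1: r = r^2 * 19 mod 29 = 24^2 * 19 = 25*19 = 11
  bit 4 = 0: r = r^2 mod 29 = 11^2 = 5
  -> A = 5
B = 19^11 mod 29  (bits of 11 = 1011)
  bit 0 = 1: r = r^2 * 19 mod 29 = 1^2 * 19 = 1*19 = 19
  bit 1 = 0: r = r^2 mod 29 = 19^2 = 13
  bit 2 = 1: r = r^2 * 19 mod 29 = 13^2 * 19 = 24*19 = 21
  bit 3 = 1: r = r^2 * 19 mod 29 = 21^2 * 19 = 6*19 = 27
  -> B = 27
s = B^a = 27^18 mod 29  (bits of 18 = 10010)
  bit 0 = 1: r = r^2 * 27 mod 29 = 1^2 * 27 = 1*27 = 27
  bit 1 = 0: r = r^2 mod 29 = 27^2 = 4
  bit 2 = 0: r = r^2 mod 29 = 4^2 = 16
  bit 3 = 1: r = r^2 * 27 mod 29 = 16^2 * 27 = 24*27 = 10
  bit 4 = 0: r = r^2 mod 29 = 10^2 = 13
  -> s = B^a = 13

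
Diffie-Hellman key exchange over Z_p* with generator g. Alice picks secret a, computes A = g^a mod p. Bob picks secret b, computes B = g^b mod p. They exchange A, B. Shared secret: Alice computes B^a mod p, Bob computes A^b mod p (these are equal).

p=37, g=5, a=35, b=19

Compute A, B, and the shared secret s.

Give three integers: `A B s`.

Answer: 15 32 22

Derivation:
A = 5^35 mod 37  (bits of 35 = 100011)
  bit 0 = 1: r = r^2 * 5 mod 37 = 1^2 * 5 = 1*5 = 5
  bit 1 = 0: r = r^2 mod 37 = 5^2 = 25
  bit 2 = 0: r = r^2 mod 37 = 25^2 = 33
  bit 3 = 0: r = r^2 mod 37 = 33^2 = 16
  bit 4 = 1: r = r^2 * 5 mod 37 = 16^2 * 5 = 34*5 = 22
  bit 5 = 1: r = r^2 * 5 mod 37 = 22^2 * 5 = 3*5 = 15
  -> A = 15
B = 5^19 mod 37  (bits of 19 = 10011)
  bit 0 = 1: r = r^2 * 5 mod 37 = 1^2 * 5 = 1*5 = 5
  bit 1 = 0: r = r^2 mod 37 = 5^2 = 25
  bit 2 = 0: r = r^2 mod 37 = 25^2 = 33
  bit 3 = 1: r = r^2 * 5 mod 37 = 33^2 * 5 = 16*5 = 6
  bit 4 = 1: r = r^2 * 5 mod 37 = 6^2 * 5 = 36*5 = 32
  -> B = 32
s = B^a = 32^35 mod 37  (bits of 35 = 100011)
  bit 0 = 1: r = r^2 * 32 mod 37 = 1^2 * 32 = 1*32 = 32
  bit 1 = 0: r = r^2 mod 37 = 32^2 = 25
  bit 2 = 0: r = r^2 mod 37 = 25^2 = 33
  bit 3 = 0: r = r^2 mod 37 = 33^2 = 16
  bit 4 = 1: r = r^2 * 32 mod 37 = 16^2 * 32 = 34*32 = 15
  bit 5 = 1: r = r^2 * 32 mod 37 = 15^2 * 32 = 3*32 = 22
  -> s = B^a = 22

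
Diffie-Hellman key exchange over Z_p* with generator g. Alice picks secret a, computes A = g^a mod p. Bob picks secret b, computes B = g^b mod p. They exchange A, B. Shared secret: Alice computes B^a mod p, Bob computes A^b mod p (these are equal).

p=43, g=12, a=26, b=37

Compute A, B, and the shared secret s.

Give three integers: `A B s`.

A = 12^26 mod 43  (bits of 26 = 11010)
  bit 0 = 1: r = r^2 * 12 mod 43 = 1^2 * 12 = 1*12 = 12
  bit 1 = 1: r = r^2 * 12 mod 43 = 12^2 * 12 = 15*12 = 8
  bit 2 = 0: r = r^2 mod 43 = 8^2 = 21
  bit 3 = 1: r = r^2 * 12 mod 43 = 21^2 * 12 = 11*12 = 3
  bit 4 = 0: r = r^2 mod 43 = 3^2 = 9
  -> A = 9
B = 12^37 mod 43  (bits of 37 = 100101)
  bit 0 = 1: r = r^2 * 12 mod 43 = 1^2 * 12 = 1*12 = 12
  bit 1 = 0: r = r^2 mod 43 = 12^2 = 15
  bit 2 = 0: r = r^2 mod 43 = 15^2 = 10
  bit 3 = 1: r = r^2 * 12 mod 43 = 10^2 * 12 = 14*12 = 39
  bit 4 = 0: r = r^2 mod 43 = 39^2 = 16
  bit 5 = 1: r = r^2 * 12 mod 43 = 16^2 * 12 = 41*12 = 19
  -> B = 19
s = B^a = 19^26 mod 43  (bits of 26 = 11010)
  bit 0 = 1: r = r^2 * 19 mod 43 = 1^2 * 19 = 1*19 = 19
  bit 1 = 1: r = r^2 * 19 mod 43 = 19^2 * 19 = 17*19 = 22
  bit 2 = 0: r = r^2 mod 43 = 22^2 = 11
  bit 3 = 1: r = r^2 * 19 mod 43 = 11^2 * 19 = 35*19 = 20
  bit 4 = 0: r = r^2 mod 43 = 20^2 = 13
  -> s = B^a = 13

Answer: 9 19 13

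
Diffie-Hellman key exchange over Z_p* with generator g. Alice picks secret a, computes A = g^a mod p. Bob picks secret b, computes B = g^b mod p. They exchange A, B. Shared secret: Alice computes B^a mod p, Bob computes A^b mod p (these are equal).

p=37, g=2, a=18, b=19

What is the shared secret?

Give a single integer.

A = 2^18 mod 37  (bits of 18 = 10010)
  bit 0 = 1: r = r^2 * 2 mod 37 = 1^2 * 2 = 1*2 = 2
  bit 1 = 0: r = r^2 mod 37 = 2^2 = 4
  bit 2 = 0: r = r^2 mod 37 = 4^2 = 16
  bit 3 = 1: r = r^2 * 2 mod 37 = 16^2 * 2 = 34*2 = 31
  bit 4 = 0: r = r^2 mod 37 = 31^2 = 36
  -> A = 36
B = 2^19 mod 37  (bits of 19 = 10011)
  bit 0 = 1: r = r^2 * 2 mod 37 = 1^2 * 2 = 1*2 = 2
  bit 1 = 0: r = r^2 mod 37 = 2^2 = 4
  bit 2 = 0: r = r^2 mod 37 = 4^2 = 16
  bit 3 = 1: r = r^2 * 2 mod 37 = 16^2 * 2 = 34*2 = 31
  bit 4 = 1: r = r^2 * 2 mod 37 = 31^2 * 2 = 36*2 = 35
  -> B = 35
s = B^a = 35^18 mod 37  (bits of 18 = 10010)
  bit 0 = 1: r = r^2 * 35 mod 37 = 1^2 * 35 = 1*35 = 35
  bit 1 = 0: r = r^2 mod 37 = 35^2 = 4
  bit 2 = 0: r = r^2 mod 37 = 4^2 = 16
  bit 3 = 1: r = r^2 * 35 mod 37 = 16^2 * 35 = 34*35 = 6
  bit 4 = 0: r = r^2 mod 37 = 6^2 = 36
  -> s = B^a = 36

Answer: 36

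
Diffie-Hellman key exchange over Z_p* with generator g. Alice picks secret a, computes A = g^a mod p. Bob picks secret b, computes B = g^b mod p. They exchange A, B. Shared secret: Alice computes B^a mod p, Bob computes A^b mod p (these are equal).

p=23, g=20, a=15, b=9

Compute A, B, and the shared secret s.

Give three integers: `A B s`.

Answer: 11 5 19

Derivation:
A = 20^15 mod 23  (bits of 15 = 1111)
  bit 0 = 1: r = r^2 * 20 mod 23 = 1^2 * 20 = 1*20 = 20
  bit 1 = 1: r = r^2 * 20 mod 23 = 20^2 * 20 = 9*20 = 19
  bit 2 = 1: r = r^2 * 20 mod 23 = 19^2 * 20 = 16*20 = 21
  bit 3 = 1: r = r^2 * 20 mod 23 = 21^2 * 20 = 4*20 = 11
  -> A = 11
B = 20^9 mod 23  (bits of 9 = 1001)
  bit 0 = 1: r = r^2 * 20 mod 23 = 1^2 * 20 = 1*20 = 20
  bit 1 = 0: r = r^2 mod 23 = 20^2 = 9
  bit 2 = 0: r = r^2 mod 23 = 9^2 = 12
  bit 3 = 1: r = r^2 * 20 mod 23 = 12^2 * 20 = 6*20 = 5
  -> B = 5
s = B^a = 5^15 mod 23  (bits of 15 = 1111)
  bit 0 = 1: r = r^2 * 5 mod 23 = 1^2 * 5 = 1*5 = 5
  bit 1 = 1: r = r^2 * 5 mod 23 = 5^2 * 5 = 2*5 = 10
  bit 2 = 1: r = r^2 * 5 mod 23 = 10^2 * 5 = 8*5 = 17
  bit 3 = 1: r = r^2 * 5 mod 23 = 17^2 * 5 = 13*5 = 19
  -> s = B^a = 19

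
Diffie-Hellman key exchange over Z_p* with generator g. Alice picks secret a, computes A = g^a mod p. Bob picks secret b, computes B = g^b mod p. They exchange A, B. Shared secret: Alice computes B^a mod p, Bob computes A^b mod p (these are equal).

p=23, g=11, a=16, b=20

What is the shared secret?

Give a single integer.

A = 11^16 mod 23  (bits of 16 = 10000)
  bit 0 = 1: r = r^2 * 11 mod 23 = 1^2 * 11 = 1*11 = 11
  bit 1 = 0: r = r^2 mod 23 = 11^2 = 6
  bit 2 = 0: r = r^2 mod 23 = 6^2 = 13
  bit 3 = 0: r = r^2 mod 23 = 13^2 = 8
  bit 4 = 0: r = r^2 mod 23 = 8^2 = 18
  -> A = 18
B = 11^20 mod 23  (bits of 20 = 10100)
  bit 0 = 1: r = r^2 * 11 mod 23 = 1^2 * 11 = 1*11 = 11
  bit 1 = 0: r = r^2 mod 23 = 11^2 = 6
  bit 2 = 1: r = r^2 * 11 mod 23 = 6^2 * 11 = 13*11 = 5
  bit 3 = 0: r = r^2 mod 23 = 5^2 = 2
  bit 4 = 0: r = r^2 mod 23 = 2^2 = 4
  -> B = 4
s = B^a = 4^16 mod 23  (bits of 16 = 10000)
  bit 0 = 1: r = r^2 * 4 mod 23 = 1^2 * 4 = 1*4 = 4
  bit 1 = 0: r = r^2 mod 23 = 4^2 = 16
  bit 2 = 0: r = r^2 mod 23 = 16^2 = 3
  bit 3 = 0: r = r^2 mod 23 = 3^2 = 9
  bit 4 = 0: r = r^2 mod 23 = 9^2 = 12
  -> s = B^a = 12

Answer: 12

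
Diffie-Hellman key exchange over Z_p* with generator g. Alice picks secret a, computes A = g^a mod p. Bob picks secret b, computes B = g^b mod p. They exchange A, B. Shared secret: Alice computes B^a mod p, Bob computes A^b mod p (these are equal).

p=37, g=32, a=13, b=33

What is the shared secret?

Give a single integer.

A = 32^13 mod 37  (bits of 13 = 1101)
  bit 0 = 1: r = r^2 * 32 mod 37 = 1^2 * 32 = 1*32 = 32
  bit 1 = 1: r = r^2 * 32 mod 37 = 32^2 * 32 = 25*32 = 23
  bit 2 = 0: r = r^2 mod 37 = 23^2 = 11
  bit 3 = 1: r = r^2 * 32 mod 37 = 11^2 * 32 = 10*32 = 24
  -> A = 24
B = 32^33 mod 37  (bits of 33 = 100001)
  bit 0 = 1: r = r^2 * 32 mod 37 = 1^2 * 32 = 1*32 = 32
  bit 1 = 0: r = r^2 mod 37 = 32^2 = 25
  bit 2 = 0: r = r^2 mod 37 = 25^2 = 33
  bit 3 = 0: r = r^2 mod 37 = 33^2 = 16
  bit 4 = 0: r = r^2 mod 37 = 16^2 = 34
  bit 5 = 1: r = r^2 * 32 mod 37 = 34^2 * 32 = 9*32 = 29
  -> B = 29
s = B^a = 29^13 mod 37  (bits of 13 = 1101)
  bit 0 = 1: r = r^2 * 29 mod 37 = 1^2 * 29 = 1*29 = 29
  bit 1 = 1: r = r^2 * 29 mod 37 = 29^2 * 29 = 27*29 = 6
  bit 2 = 0: r = r^2 mod 37 = 6^2 = 36
  bit 3 = 1: r = r^2 * 29 mod 37 = 36^2 * 29 = 1*29 = 29
  -> s = B^a = 29

Answer: 29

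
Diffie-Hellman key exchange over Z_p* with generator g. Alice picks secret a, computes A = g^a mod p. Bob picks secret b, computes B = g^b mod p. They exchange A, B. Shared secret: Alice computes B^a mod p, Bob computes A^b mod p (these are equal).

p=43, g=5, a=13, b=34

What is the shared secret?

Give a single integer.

Answer: 38

Derivation:
A = 5^13 mod 43  (bits of 13 = 1101)
  bit 0 = 1: r = r^2 * 5 mod 43 = 1^2 * 5 = 1*5 = 5
  bit 1 = 1: r = r^2 * 5 mod 43 = 5^2 * 5 = 25*5 = 39
  bit 2 = 0: r = r^2 mod 43 = 39^2 = 16
  bit 3 = 1: r = r^2 * 5 mod 43 = 16^2 * 5 = 41*5 = 33
  -> A = 33
B = 5^34 mod 43  (bits of 34 = 100010)
  bit 0 = 1: r = r^2 * 5 mod 43 = 1^2 * 5 = 1*5 = 5
  bit 1 = 0: r = r^2 mod 43 = 5^2 = 25
  bit 2 = 0: r = r^2 mod 43 = 25^2 = 23
  bit 3 = 0: r = r^2 mod 43 = 23^2 = 13
  bit 4 = 1: r = r^2 * 5 mod 43 = 13^2 * 5 = 40*5 = 28
  bit 5 = 0: r = r^2 mod 43 = 28^2 = 10
  -> B = 10
s = B^a = 10^13 mod 43  (bits of 13 = 1101)
  bit 0 = 1: r = r^2 * 10 mod 43 = 1^2 * 10 = 1*10 = 10
  bit 1 = 1: r = r^2 * 10 mod 43 = 10^2 * 10 = 14*10 = 11
  bit 2 = 0: r = r^2 mod 43 = 11^2 = 35
  bit 3 = 1: r = r^2 * 10 mod 43 = 35^2 * 10 = 21*10 = 38
  -> s = B^a = 38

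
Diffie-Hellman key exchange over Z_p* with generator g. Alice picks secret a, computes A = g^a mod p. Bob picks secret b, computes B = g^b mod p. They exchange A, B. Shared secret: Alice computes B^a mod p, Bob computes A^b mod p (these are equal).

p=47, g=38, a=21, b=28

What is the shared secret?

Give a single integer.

Answer: 27

Derivation:
A = 38^21 mod 47  (bits of 21 = 10101)
  bit 0 = 1: r = r^2 * 38 mod 47 = 1^2 * 38 = 1*38 = 38
  bit 1 = 0: r = r^2 mod 47 = 38^2 = 34
  bit 2 = 1: r = r^2 * 38 mod 47 = 34^2 * 38 = 28*38 = 30
  bit 3 = 0: r = r^2 mod 47 = 30^2 = 7
  bit 4 = 1: r = r^2 * 38 mod 47 = 7^2 * 38 = 2*38 = 29
  -> A = 29
B = 38^28 mod 47  (bits of 28 = 11100)
  bit 0 = 1: r = r^2 * 38 mod 47 = 1^2 * 38 = 1*38 = 38
  bit 1 = 1: r = r^2 * 38 mod 47 = 38^2 * 38 = 34*38 = 23
  bit 2 = 1: r = r^2 * 38 mod 47 = 23^2 * 38 = 12*38 = 33
  bit 3 = 0: r = r^2 mod 47 = 33^2 = 8
  bit 4 = 0: r = r^2 mod 47 = 8^2 = 17
  -> B = 17
s = B^a = 17^21 mod 47  (bits of 21 = 10101)
  bit 0 = 1: r = r^2 * 17 mod 47 = 1^2 * 17 = 1*17 = 17
  bit 1 = 0: r = r^2 mod 47 = 17^2 = 7
  bit 2 = 1: r = r^2 * 17 mod 47 = 7^2 * 17 = 2*17 = 34
  bit 3 = 0: r = r^2 mod 47 = 34^2 = 28
  bit 4 = 1: r = r^2 * 17 mod 47 = 28^2 * 17 = 32*17 = 27
  -> s = B^a = 27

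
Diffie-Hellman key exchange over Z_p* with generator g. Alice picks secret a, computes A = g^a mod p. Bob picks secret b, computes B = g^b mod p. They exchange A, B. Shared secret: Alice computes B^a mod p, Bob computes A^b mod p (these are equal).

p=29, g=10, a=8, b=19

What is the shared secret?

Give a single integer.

A = 10^8 mod 29  (bits of 8 = 1000)
  bit 0 = 1: r = r^2 * 10 mod 29 = 1^2 * 10 = 1*10 = 10
  bit 1 = 0: r = r^2 mod 29 = 10^2 = 13
  bit 2 = 0: r = r^2 mod 29 = 13^2 = 24
  bit 3 = 0: r = r^2 mod 29 = 24^2 = 25
  -> A = 25
B = 10^19 mod 29  (bits of 19 = 10011)
  bit 0 = 1: r = r^2 * 10 mod 29 = 1^2 * 10 = 1*10 = 10
  bit 1 = 0: r = r^2 mod 29 = 10^2 = 13
  bit 2 = 0: r = r^2 mod 29 = 13^2 = 24
  bit 3 = 1: r = r^2 * 10 mod 29 = 24^2 * 10 = 25*10 = 18
  bit 4 = 1: r = r^2 * 10 mod 29 = 18^2 * 10 = 5*10 = 21
  -> B = 21
s = B^a = 21^8 mod 29  (bits of 8 = 1000)
  bit 0 = 1: r = r^2 * 21 mod 29 = 1^2 * 21 = 1*21 = 21
  bit 1 = 0: r = r^2 mod 29 = 21^2 = 6
  bit 2 = 0: r = r^2 mod 29 = 6^2 = 7
  bit 3 = 0: r = r^2 mod 29 = 7^2 = 20
  -> s = B^a = 20

Answer: 20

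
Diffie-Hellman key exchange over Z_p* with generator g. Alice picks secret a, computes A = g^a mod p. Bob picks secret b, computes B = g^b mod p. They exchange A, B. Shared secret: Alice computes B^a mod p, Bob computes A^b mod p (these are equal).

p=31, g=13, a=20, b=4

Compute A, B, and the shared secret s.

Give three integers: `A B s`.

Answer: 25 10 25

Derivation:
A = 13^20 mod 31  (bits of 20 = 10100)
  bit 0 = 1: r = r^2 * 13 mod 31 = 1^2 * 13 = 1*13 = 13
  bit 1 = 0: r = r^2 mod 31 = 13^2 = 14
  bit 2 = 1: r = r^2 * 13 mod 31 = 14^2 * 13 = 10*13 = 6
  bit 3 = 0: r = r^2 mod 31 = 6^2 = 5
  bit 4 = 0: r = r^2 mod 31 = 5^2 = 25
  -> A = 25
B = 13^4 mod 31  (bits of 4 = 100)
  bit 0 = 1: r = r^2 * 13 mod 31 = 1^2 * 13 = 1*13 = 13
  bit 1 = 0: r = r^2 mod 31 = 13^2 = 14
  bit 2 = 0: r = r^2 mod 31 = 14^2 = 10
  -> B = 10
s = B^a = 10^20 mod 31  (bits of 20 = 10100)
  bit 0 = 1: r = r^2 * 10 mod 31 = 1^2 * 10 = 1*10 = 10
  bit 1 = 0: r = r^2 mod 31 = 10^2 = 7
  bit 2 = 1: r = r^2 * 10 mod 31 = 7^2 * 10 = 18*10 = 25
  bit 3 = 0: r = r^2 mod 31 = 25^2 = 5
  bit 4 = 0: r = r^2 mod 31 = 5^2 = 25
  -> s = B^a = 25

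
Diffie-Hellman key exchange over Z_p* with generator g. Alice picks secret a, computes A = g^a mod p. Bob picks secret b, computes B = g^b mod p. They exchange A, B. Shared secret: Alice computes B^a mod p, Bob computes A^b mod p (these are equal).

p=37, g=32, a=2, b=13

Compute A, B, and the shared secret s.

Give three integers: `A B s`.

Answer: 25 24 21

Derivation:
A = 32^2 mod 37  (bits of 2 = 10)
  bit 0 = 1: r = r^2 * 32 mod 37 = 1^2 * 32 = 1*32 = 32
  bit 1 = 0: r = r^2 mod 37 = 32^2 = 25
  -> A = 25
B = 32^13 mod 37  (bits of 13 = 1101)
  bit 0 = 1: r = r^2 * 32 mod 37 = 1^2 * 32 = 1*32 = 32
  bit 1 = 1: r = r^2 * 32 mod 37 = 32^2 * 32 = 25*32 = 23
  bit 2 = 0: r = r^2 mod 37 = 23^2 = 11
  bit 3 = 1: r = r^2 * 32 mod 37 = 11^2 * 32 = 10*32 = 24
  -> B = 24
s = B^a = 24^2 mod 37  (bits of 2 = 10)
  bit 0 = 1: r = r^2 * 24 mod 37 = 1^2 * 24 = 1*24 = 24
  bit 1 = 0: r = r^2 mod 37 = 24^2 = 21
  -> s = B^a = 21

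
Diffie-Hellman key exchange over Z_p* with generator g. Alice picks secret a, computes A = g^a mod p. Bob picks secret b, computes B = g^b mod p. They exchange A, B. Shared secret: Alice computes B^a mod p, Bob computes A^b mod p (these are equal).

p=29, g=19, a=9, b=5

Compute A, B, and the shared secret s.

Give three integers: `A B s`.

Answer: 11 21 14

Derivation:
A = 19^9 mod 29  (bits of 9 = 1001)
  bit 0 = 1: r = r^2 * 19 mod 29 = 1^2 * 19 = 1*19 = 19
  bit 1 = 0: r = r^2 mod 29 = 19^2 = 13
  bit 2 = 0: r = r^2 mod 29 = 13^2 = 24
  bit 3 = 1: r = r^2 * 19 mod 29 = 24^2 * 19 = 25*19 = 11
  -> A = 11
B = 19^5 mod 29  (bits of 5 = 101)
  bit 0 = 1: r = r^2 * 19 mod 29 = 1^2 * 19 = 1*19 = 19
  bit 1 = 0: r = r^2 mod 29 = 19^2 = 13
  bit 2 = 1: r = r^2 * 19 mod 29 = 13^2 * 19 = 24*19 = 21
  -> B = 21
s = B^a = 21^9 mod 29  (bits of 9 = 1001)
  bit 0 = 1: r = r^2 * 21 mod 29 = 1^2 * 21 = 1*21 = 21
  bit 1 = 0: r = r^2 mod 29 = 21^2 = 6
  bit 2 = 0: r = r^2 mod 29 = 6^2 = 7
  bit 3 = 1: r = r^2 * 21 mod 29 = 7^2 * 21 = 20*21 = 14
  -> s = B^a = 14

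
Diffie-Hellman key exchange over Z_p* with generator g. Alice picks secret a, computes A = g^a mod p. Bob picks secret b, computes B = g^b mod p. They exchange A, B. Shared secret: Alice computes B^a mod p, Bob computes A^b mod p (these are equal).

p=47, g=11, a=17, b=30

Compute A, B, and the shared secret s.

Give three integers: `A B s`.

Answer: 33 16 24

Derivation:
A = 11^17 mod 47  (bits of 17 = 10001)
  bit 0 = 1: r = r^2 * 11 mod 47 = 1^2 * 11 = 1*11 = 11
  bit 1 = 0: r = r^2 mod 47 = 11^2 = 27
  bit 2 = 0: r = r^2 mod 47 = 27^2 = 24
  bit 3 = 0: r = r^2 mod 47 = 24^2 = 12
  bit 4 = 1: r = r^2 * 11 mod 47 = 12^2 * 11 = 3*11 = 33
  -> A = 33
B = 11^30 mod 47  (bits of 30 = 11110)
  bit 0 = 1: r = r^2 * 11 mod 47 = 1^2 * 11 = 1*11 = 11
  bit 1 = 1: r = r^2 * 11 mod 47 = 11^2 * 11 = 27*11 = 15
  bit 2 = 1: r = r^2 * 11 mod 47 = 15^2 * 11 = 37*11 = 31
  bit 3 = 1: r = r^2 * 11 mod 47 = 31^2 * 11 = 21*11 = 43
  bit 4 = 0: r = r^2 mod 47 = 43^2 = 16
  -> B = 16
s = B^a = 16^17 mod 47  (bits of 17 = 10001)
  bit 0 = 1: r = r^2 * 16 mod 47 = 1^2 * 16 = 1*16 = 16
  bit 1 = 0: r = r^2 mod 47 = 16^2 = 21
  bit 2 = 0: r = r^2 mod 47 = 21^2 = 18
  bit 3 = 0: r = r^2 mod 47 = 18^2 = 42
  bit 4 = 1: r = r^2 * 16 mod 47 = 42^2 * 16 = 25*16 = 24
  -> s = B^a = 24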